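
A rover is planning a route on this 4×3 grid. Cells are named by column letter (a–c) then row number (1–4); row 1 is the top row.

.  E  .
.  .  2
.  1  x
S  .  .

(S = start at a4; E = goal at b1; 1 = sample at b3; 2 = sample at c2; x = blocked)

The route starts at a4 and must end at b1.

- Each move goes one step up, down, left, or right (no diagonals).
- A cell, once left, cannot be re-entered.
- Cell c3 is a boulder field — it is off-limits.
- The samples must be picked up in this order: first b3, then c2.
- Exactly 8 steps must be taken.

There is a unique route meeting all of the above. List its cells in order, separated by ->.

a4 -> b4 -> b3 -> a3 -> a2 -> b2 -> c2 -> c1 -> b1

The waypoints must appear in the order b3, c2, with no cell reused.
Route from a4: right 1 to b4, up 1 to b3, left 1 to a3, up 1 to a2, right 2 to c2, up 1 to c1, left 1 to b1 — 8 moves in all.
Check: order respected (1 at step 2, 2 at step 6); 8 moves as required.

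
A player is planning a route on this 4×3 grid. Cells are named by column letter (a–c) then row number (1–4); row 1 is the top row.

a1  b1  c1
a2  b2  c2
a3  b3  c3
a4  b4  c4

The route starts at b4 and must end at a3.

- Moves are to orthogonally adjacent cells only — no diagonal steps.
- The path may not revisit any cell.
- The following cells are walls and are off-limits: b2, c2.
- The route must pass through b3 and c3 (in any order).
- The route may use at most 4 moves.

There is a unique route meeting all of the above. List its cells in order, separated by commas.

b4, c4, c3, b3, a3

The 4-move cap with required stops at b3, c3 leaves no slack for detours.
Route from b4: right 1 to c4, up 1 to c3, left 2 to a3 — 4 moves in all.
Check: all required cells visited; 4 ≤ 4 moves.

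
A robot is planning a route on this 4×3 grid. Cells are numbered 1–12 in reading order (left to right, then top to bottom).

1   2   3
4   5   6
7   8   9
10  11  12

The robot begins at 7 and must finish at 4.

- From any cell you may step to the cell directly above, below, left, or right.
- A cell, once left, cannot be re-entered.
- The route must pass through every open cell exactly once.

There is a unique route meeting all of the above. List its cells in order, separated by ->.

Need to visit all 12 open cells exactly once, starting at 7 and ending at 4.
Cell 1 has only two open neighbours (4 and 2), so the path must pass straight through it: one of those is the cell it's entered from and the other is where it exits.
Route from 7: down to 10, 2× right (reaching 12), up to 9, left to 8, up to 5, right to 6, up to 3, 2× left (reaching 1), down to 4 — 11 moves in all.
Check: all 12 open cells covered.

7 -> 10 -> 11 -> 12 -> 9 -> 8 -> 5 -> 6 -> 3 -> 2 -> 1 -> 4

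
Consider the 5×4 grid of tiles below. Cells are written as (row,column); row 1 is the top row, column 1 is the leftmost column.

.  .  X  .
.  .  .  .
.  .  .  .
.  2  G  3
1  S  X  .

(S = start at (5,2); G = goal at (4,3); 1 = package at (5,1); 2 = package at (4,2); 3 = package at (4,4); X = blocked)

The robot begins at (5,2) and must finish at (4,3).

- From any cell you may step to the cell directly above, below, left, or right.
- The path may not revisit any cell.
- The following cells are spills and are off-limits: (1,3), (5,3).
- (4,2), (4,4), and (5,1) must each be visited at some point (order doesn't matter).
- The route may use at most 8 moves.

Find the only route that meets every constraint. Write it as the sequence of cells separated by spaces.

The 8-move cap with required stops at (4,2), (4,4), (5,1) leaves no slack for detours.
Route from (5,2): left to (5,1), up to (4,1), right to (4,2), up to (3,2), 2× right (reaching (3,4)), down to (4,4), left to (4,3) — 8 moves in all.
Check: all required cells visited; 8 ≤ 8 moves.

(5,2) (5,1) (4,1) (4,2) (3,2) (3,3) (3,4) (4,4) (4,3)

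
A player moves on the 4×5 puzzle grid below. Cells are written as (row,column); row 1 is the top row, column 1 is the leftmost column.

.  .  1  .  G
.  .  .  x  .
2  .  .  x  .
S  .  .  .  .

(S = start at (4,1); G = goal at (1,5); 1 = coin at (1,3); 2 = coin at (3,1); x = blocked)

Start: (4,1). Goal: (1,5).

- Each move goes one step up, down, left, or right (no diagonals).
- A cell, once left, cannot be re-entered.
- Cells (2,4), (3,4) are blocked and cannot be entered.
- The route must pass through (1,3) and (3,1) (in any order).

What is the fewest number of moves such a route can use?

7

Any route passes through (1,3) and (3,1) in some order between (4,1) and (1,5). Summing Manhattan distances along each leg and taking the cheapest ordering ((4,1) → (3,1) → (1,3) → (1,5)) gives a lower bound of 1 + 4 + 2 = 7 moves.
A route of 7 moves achieves this: (4,1) → (3,1) → (2,1) → (1,1) → (1,2) → (1,3) → (1,4) → (1,5).
Since 7 matches the lower bound, it is optimal.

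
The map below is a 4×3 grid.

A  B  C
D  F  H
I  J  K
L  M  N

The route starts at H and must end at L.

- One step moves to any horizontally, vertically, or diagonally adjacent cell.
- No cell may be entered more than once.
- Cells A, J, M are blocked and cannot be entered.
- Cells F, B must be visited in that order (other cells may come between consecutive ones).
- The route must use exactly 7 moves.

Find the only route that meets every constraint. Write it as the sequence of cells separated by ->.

The waypoints must appear in the order F, B, with no cell reused.
Route from H: down to K, up-left to F, up-right to C, left to B, down-left to D, 2× down (reaching L) — 7 moves in all.
Check: order respected (F at step 2, B at step 4); 7 moves as required.

H -> K -> F -> C -> B -> D -> I -> L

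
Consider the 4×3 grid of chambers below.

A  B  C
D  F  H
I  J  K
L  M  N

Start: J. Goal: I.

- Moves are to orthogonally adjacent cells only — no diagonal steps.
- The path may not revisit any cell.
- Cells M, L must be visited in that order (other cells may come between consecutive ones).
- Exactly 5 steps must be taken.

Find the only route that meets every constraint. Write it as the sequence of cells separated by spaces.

J K N M L I

The waypoints must appear in the order M, L, with no cell reused.
Route from J: right to K, down to N, 2× left (reaching L), up to I — 5 moves in all.
Check: order respected (M at step 3, L at step 4); 5 moves as required.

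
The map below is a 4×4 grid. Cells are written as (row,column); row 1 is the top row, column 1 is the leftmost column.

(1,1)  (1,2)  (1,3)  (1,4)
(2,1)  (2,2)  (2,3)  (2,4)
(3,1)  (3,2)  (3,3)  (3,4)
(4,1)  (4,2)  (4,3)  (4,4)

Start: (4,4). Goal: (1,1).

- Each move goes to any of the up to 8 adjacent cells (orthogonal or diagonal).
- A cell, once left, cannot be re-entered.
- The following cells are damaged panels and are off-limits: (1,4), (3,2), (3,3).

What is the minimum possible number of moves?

4

With diagonal moves allowed, the Chebyshev distance max(|Δrow|,|Δcol|) from (4,4) to (1,1) is 3, so at least 3 moves are needed.
That bound ignores the blocked cells. Measuring each leg by the fewest moves that actually steer around them ((4,4)→(1,1): 4) raises the lower bound to 4.
A route of 4 moves exists: (4,4) → (3,4) → (2,3) → (1,2) → (1,1).
Since 4 matches that lower bound, it is optimal.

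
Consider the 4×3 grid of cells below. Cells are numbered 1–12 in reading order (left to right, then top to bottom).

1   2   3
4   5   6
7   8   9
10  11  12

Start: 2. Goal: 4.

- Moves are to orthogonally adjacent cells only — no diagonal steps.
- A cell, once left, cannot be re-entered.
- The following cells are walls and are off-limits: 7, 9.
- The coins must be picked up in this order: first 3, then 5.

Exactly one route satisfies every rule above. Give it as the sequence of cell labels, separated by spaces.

The waypoints must appear in the order 3, 5, with no cell reused.
Route from 2: right to 3, down to 6, 2× left (reaching 4) — 4 moves in all.
Check: order respected (3 at step 1, 5 at step 3).

2 3 6 5 4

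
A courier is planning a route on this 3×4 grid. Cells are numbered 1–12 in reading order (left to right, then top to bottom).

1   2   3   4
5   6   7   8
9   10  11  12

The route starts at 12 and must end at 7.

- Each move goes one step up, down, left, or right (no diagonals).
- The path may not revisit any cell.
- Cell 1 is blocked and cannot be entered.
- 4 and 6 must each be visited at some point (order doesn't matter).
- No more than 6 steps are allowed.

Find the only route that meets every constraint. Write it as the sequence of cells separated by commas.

The 6-move cap with required stops at 4, 6 leaves no slack for detours.
Route from 12: 2× up (reaching 4), 2× left (reaching 2), down to 6, right to 7 — 6 moves in all.
Check: all required cells visited; 6 ≤ 6 moves.

12, 8, 4, 3, 2, 6, 7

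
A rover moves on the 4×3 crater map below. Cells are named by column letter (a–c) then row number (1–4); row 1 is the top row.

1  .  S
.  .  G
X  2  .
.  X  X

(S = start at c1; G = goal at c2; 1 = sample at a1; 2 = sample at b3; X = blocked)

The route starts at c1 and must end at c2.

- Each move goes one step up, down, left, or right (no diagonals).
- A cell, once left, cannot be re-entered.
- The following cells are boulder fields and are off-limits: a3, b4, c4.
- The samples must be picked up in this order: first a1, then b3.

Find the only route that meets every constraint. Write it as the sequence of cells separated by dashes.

The waypoints must appear in the order a1, b3, with no cell reused.
Route from c1: 2× left (reaching a1), down to a2, right to b2, down to b3, right to c3, up to c2 — 7 moves in all.
Check: order respected (1 at step 2, 2 at step 5).

c1 - b1 - a1 - a2 - b2 - b3 - c3 - c2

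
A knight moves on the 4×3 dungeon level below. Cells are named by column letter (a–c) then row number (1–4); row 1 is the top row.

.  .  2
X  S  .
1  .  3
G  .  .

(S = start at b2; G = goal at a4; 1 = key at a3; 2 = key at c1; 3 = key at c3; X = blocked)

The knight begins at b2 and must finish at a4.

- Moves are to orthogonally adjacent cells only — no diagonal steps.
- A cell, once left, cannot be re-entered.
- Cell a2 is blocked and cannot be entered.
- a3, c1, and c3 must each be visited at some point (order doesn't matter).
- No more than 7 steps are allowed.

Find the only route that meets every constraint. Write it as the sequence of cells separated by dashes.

b2 - b1 - c1 - c2 - c3 - b3 - a3 - a4

The budget equals the shortest possible length, so every move has to be on a shortest route through the required cells.
Route from b2: up to b1, right to c1, 2× down (reaching c3), 2× left (reaching a3), down to a4 — 7 moves in all.
Check: all required cells visited; 7 ≤ 7 moves.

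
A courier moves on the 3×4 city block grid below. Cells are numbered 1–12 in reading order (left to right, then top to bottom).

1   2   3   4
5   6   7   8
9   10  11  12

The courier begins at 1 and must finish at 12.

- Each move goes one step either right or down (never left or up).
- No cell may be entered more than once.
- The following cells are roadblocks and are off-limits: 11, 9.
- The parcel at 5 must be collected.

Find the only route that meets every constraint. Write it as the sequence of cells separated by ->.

1 -> 5 -> 6 -> 7 -> 8 -> 12

Moves only go right or down, so the column and row indices never decrease.
Route from 1: down to 5, 3× right (reaching 8), down to 12 — 5 moves in all.
Check: all required cells visited.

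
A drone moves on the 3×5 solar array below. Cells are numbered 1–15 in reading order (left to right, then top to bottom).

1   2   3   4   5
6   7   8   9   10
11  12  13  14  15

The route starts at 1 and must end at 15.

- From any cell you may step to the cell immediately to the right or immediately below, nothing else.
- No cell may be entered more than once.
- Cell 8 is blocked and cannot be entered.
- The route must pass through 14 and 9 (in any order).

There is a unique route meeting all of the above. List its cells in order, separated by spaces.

Moves only go right or down, so the column and row indices never decrease.
Route from 1: right 3 to 4, down 2 to 14, right 1 to 15 — 6 moves in all.
Check: all required cells visited.

1 2 3 4 9 14 15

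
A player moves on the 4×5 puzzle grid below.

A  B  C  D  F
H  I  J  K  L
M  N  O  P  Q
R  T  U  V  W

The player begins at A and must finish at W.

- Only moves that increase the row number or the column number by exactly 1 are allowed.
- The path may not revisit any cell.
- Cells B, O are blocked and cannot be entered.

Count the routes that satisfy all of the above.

6

A right/down-only route from A to W makes exactly 3 down-moves and 4 right-moves in some order.
With no other constraints that would be C(7,3) = 35 routes.
Subtract routes through each blocked cell (inclusion–exclusion for overlaps): − through B: 20 − through O: 18 + through B&O: 9 → 6.
That gives 6 routes.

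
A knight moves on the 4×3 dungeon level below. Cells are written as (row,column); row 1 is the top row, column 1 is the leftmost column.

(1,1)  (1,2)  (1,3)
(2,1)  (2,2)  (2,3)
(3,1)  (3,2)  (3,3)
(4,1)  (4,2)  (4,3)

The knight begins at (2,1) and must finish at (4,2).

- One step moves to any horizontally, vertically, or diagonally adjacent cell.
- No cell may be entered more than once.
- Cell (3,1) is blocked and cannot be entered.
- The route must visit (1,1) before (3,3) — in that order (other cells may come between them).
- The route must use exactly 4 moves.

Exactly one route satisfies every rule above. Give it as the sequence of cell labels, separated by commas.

(2,1), (1,1), (2,2), (3,3), (4,2)

The waypoints must appear in the order (1,1), (3,3), with no cell reused.
Route from (2,1): up to (1,1), 2× down-right (reaching (3,3)), down-left to (4,2) — 4 moves in all.
Check: order respected ((1,1) at step 1, (3,3) at step 3); 4 moves as required.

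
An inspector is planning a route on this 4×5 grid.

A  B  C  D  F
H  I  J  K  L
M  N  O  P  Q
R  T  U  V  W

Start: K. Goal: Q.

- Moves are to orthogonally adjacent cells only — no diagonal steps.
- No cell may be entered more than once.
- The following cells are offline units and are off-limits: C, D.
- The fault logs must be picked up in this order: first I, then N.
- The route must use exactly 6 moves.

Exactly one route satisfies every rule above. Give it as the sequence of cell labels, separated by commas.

K, J, I, N, O, P, Q

The waypoints must appear in the order I, N, with no cell reused.
Route from K: 2× left (reaching I), down to N, 3× right (reaching Q) — 6 moves in all.
Check: order respected (I at step 2, N at step 3); 6 moves as required.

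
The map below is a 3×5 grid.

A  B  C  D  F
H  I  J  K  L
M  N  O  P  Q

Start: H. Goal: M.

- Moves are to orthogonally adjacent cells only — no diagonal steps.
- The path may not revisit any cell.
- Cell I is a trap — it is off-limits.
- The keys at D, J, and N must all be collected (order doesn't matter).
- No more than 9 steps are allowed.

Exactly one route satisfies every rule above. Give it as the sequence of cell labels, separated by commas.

H, A, B, C, D, K, J, O, N, M

The 9-move cap with required stops at D, J, N leaves no slack for detours.
Route from H: up to A, 3× right (reaching D), down to K, left to J, down to O, 2× left (reaching M) — 9 moves in all.
Check: all required cells visited; 9 ≤ 9 moves.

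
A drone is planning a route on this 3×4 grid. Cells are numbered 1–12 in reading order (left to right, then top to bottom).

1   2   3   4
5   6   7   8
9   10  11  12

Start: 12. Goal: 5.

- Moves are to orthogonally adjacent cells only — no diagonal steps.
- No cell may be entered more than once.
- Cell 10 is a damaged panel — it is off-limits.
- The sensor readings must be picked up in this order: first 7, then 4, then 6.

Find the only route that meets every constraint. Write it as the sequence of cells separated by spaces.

The waypoints must appear in the order 7, 4, 6, with no cell reused.
Route from 12: left to 11, up to 7, right to 8, up to 4, 2× left (reaching 2), down to 6, left to 5 — 8 moves in all.
Check: order respected (7 at step 2, 4 at step 4, 6 at step 7).

12 11 7 8 4 3 2 6 5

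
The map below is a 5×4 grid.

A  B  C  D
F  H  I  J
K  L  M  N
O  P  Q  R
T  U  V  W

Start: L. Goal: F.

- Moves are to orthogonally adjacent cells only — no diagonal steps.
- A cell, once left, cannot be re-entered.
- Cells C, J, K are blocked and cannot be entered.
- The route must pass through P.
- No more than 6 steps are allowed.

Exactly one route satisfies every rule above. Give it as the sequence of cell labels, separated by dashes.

L - P - Q - M - I - H - F

The 6-move cap with required stops at P leaves no slack for detours.
Route from L: down to P, right to Q, 2× up (reaching I), 2× left (reaching F) — 6 moves in all.
Check: all required cells visited; 6 ≤ 6 moves.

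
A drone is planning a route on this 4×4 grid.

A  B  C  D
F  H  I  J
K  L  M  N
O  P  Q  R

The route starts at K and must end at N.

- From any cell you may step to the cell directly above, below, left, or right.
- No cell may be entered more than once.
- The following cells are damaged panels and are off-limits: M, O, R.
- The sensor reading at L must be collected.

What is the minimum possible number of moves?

Any route passes through L somewhere between K and N. Summing Manhattan distances along the two legs (K → L → N) gives a lower bound of 1 + 2 = 3 moves.
That bound ignores the blocked cells. Measuring each leg by the fewest moves that actually steer around them (K→L: 1; L→N: 4) raises the lower bound to 5.
A route of 5 moves exists: K → L → H → I → J → N.
Since 5 matches that lower bound, it is optimal.

5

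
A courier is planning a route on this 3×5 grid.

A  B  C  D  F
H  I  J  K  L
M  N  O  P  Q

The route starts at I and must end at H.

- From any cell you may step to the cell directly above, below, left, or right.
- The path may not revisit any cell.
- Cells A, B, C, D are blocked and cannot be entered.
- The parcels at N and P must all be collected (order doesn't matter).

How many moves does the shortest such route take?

Any route passes through N and P in some order between I and H. Summing Manhattan distances along each leg and taking the cheapest ordering (I → N → P → H) gives a lower bound of 1 + 2 + 4 = 7 moves.
A route of 7 moves achieves this: I → J → K → P → O → N → M → H.
Since 7 matches the lower bound, it is optimal.

7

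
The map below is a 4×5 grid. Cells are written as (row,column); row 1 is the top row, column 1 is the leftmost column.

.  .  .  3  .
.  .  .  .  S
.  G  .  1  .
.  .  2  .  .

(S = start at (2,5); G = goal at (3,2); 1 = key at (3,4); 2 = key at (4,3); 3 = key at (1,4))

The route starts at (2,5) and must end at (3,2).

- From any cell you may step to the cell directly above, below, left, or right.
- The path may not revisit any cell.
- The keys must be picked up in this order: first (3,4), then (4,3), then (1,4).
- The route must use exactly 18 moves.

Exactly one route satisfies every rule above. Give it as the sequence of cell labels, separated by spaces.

(2,5) (3,5) (4,5) (4,4) (3,4) (3,3) (4,3) (4,2) (4,1) (3,1) (2,1) (1,1) (1,2) (1,3) (1,4) (2,4) (2,3) (2,2) (3,2)

The waypoints must appear in the order (3,4), (4,3), (1,4), with no cell reused.
Route from (2,5): 2× down (reaching (4,5)), left to (4,4), up to (3,4), left to (3,3), down to (4,3), 2× left (reaching (4,1)), 3× up (reaching (1,1)), 3× right (reaching (1,4)), down to (2,4), 2× left (reaching (2,2)), down to (3,2) — 18 moves in all.
Check: order respected (1 at step 4, 2 at step 6, 3 at step 14); 18 moves as required.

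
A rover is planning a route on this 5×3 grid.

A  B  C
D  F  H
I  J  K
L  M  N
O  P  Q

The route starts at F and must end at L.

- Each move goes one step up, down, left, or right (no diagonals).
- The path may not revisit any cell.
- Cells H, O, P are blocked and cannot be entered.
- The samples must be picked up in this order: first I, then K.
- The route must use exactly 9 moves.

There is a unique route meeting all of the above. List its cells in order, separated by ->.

The waypoints must appear in the order I, K, with no cell reused.
Route from F: up to B, left to A, 2× down (reaching I), 2× right (reaching K), down to N, 2× left (reaching L) — 9 moves in all.
Check: order respected (I at step 4, K at step 6); 9 moves as required.

F -> B -> A -> D -> I -> J -> K -> N -> M -> L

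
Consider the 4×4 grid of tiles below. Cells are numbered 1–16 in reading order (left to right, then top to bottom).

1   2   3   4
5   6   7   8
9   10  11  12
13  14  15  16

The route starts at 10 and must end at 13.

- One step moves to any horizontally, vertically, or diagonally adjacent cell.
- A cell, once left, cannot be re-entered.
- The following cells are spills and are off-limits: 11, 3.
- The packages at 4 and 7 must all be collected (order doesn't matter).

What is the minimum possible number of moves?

Any route passes through 4 and 7 in some order between 10 and 13. Summing Chebyshev distances along each leg and taking the cheapest ordering (10 → 4 → 7 → 13) gives a lower bound of 2 + 1 + 2 = 5 moves.
The shortest route satisfying every rule uses 7 moves: 10 → 7 → 4 → 8 → 12 → 15 → 14 → 13.
The bound of 5 isn't tight here; checking systematically, no route of length 5 through 6 satisfies every constraint, so 7 is the minimum.

7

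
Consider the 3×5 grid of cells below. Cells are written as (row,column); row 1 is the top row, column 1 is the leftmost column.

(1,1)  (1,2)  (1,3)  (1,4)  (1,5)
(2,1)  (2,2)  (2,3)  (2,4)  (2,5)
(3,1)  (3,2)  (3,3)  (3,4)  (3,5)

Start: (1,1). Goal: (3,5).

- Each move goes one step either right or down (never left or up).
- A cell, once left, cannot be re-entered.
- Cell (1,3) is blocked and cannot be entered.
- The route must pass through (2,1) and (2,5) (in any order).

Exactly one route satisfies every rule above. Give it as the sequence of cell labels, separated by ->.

Moves only go right or down, so the column and row indices never decrease.
Route from (1,1): down to (2,1), 4× right (reaching (2,5)), down to (3,5) — 6 moves in all.
Check: all required cells visited.

(1,1) -> (2,1) -> (2,2) -> (2,3) -> (2,4) -> (2,5) -> (3,5)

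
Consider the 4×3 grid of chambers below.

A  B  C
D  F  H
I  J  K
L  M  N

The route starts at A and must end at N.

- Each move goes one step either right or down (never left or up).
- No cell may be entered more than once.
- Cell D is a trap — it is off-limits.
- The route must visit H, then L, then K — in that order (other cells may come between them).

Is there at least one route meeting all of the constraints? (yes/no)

no

L lies to the left of H, so going from H to L would need a leftward move — but moves only go right/down, so H cannot be visited before L.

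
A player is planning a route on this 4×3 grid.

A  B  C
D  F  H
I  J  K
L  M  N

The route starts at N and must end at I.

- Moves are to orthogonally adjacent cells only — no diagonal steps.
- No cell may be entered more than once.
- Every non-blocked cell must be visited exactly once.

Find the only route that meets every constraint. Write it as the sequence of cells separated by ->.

N -> K -> H -> C -> B -> A -> D -> F -> J -> M -> L -> I

Need to visit all 12 open cells exactly once, starting at N and ending at I.
Cell A has only two open neighbours (D and B), so the path must pass straight through it: one of those is the cell it's entered from and the other is where it exits.
Route from N: up 3 to C, left 2 to A, down 1 to D, right 1 to F, down 2 to M, left 1 to L, up 1 to I — 11 moves in all.
Check: all 12 open cells covered.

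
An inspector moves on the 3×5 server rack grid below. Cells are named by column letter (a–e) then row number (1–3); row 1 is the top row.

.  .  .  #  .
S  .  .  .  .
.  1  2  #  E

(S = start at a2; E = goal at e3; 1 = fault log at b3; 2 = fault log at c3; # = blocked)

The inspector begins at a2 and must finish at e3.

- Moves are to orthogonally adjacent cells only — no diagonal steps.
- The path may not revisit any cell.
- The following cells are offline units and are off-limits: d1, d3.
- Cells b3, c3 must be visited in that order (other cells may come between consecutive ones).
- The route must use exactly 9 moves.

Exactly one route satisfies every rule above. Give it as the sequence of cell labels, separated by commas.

a2, a1, b1, b2, b3, c3, c2, d2, e2, e3

The waypoints must appear in the order b3, c3, with no cell reused.
Route from a2: up 1 to a1, right 1 to b1, down 2 to b3, right 1 to c3, up 1 to c2, right 2 to e2, down 1 to e3 — 9 moves in all.
Check: order respected (1 at step 4, 2 at step 5); 9 moves as required.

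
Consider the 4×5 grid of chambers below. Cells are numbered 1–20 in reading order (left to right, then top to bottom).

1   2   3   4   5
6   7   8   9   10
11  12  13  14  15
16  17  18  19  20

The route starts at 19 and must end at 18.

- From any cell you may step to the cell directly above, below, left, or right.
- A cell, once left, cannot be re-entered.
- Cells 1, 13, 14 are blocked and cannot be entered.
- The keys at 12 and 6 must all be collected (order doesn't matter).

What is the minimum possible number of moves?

Any route passes through 12 and 6 in some order between 19 and 18. Summing Manhattan distances along each leg and taking the cheapest ordering (19 → 12 → 6 → 18) gives a lower bound of 3 + 2 + 4 = 9 moves.
The shortest route satisfying every rule uses 11 moves: 19 → 20 → 15 → 10 → 9 → 8 → 7 → 6 → 11 → 12 → 17 → 18.
The no-revisit rule (legs can't share cells) pushes the minimum above the 9-move bound; an exhaustive check rules out every length from 9 to 10, leaving 11 as the minimum.

11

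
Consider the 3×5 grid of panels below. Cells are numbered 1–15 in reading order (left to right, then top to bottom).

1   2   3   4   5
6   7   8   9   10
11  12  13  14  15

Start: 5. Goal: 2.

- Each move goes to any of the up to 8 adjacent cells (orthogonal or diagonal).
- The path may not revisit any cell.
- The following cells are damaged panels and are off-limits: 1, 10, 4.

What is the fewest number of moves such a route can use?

3

With diagonal moves allowed, the Chebyshev distance max(|Δrow|,|Δcol|) from 5 to 2 is 3, so at least 3 moves are needed.
A route of 3 moves achieves this: 5 → 9 → 3 → 2.
Since 3 matches the lower bound, it is optimal.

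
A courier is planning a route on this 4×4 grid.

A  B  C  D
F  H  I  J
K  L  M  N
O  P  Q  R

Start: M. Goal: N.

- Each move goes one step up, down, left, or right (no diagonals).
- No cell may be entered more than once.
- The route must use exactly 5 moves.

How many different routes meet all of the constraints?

Need simple routes of exactly 5 moves from M to N (Manhattan distance 1, so 2 moves are spent on a detour and 2 undoing it).
Enumerating: M I C D J N | M L H I J N | M L P Q R N.
That gives 3 routes.

3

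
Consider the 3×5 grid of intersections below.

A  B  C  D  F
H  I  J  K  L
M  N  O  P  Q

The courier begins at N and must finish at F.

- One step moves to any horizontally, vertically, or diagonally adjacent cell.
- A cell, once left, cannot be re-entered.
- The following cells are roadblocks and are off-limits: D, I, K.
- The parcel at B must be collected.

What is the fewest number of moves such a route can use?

Any route passes through B somewhere between N and F. Summing Chebyshev distances along the two legs (N → B → F) gives a lower bound of 2 + 3 = 5 moves.
That bound ignores the blocked cells. Measuring each leg by the fewest moves that actually steer around them (N→B: 2; B→F: 4) raises the lower bound to 6.
A route of 6 moves exists: N → H → B → J → P → L → F.
Since 6 matches that lower bound, it is optimal.

6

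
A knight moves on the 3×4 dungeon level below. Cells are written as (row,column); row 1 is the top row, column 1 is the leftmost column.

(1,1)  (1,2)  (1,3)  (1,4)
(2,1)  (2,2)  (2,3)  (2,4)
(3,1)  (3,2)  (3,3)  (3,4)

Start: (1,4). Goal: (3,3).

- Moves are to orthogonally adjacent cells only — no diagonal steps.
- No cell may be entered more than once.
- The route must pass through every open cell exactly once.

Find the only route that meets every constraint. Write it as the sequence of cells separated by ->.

(1,4) -> (1,3) -> (1,2) -> (1,1) -> (2,1) -> (3,1) -> (3,2) -> (2,2) -> (2,3) -> (2,4) -> (3,4) -> (3,3)

Need to visit all 12 open cells exactly once, starting at (1,4) and ending at (3,3).
Cell (3,4) has only two open neighbours ((2,4) and (3,3)), so the path must pass straight through it: one of those is the cell it's entered from and the other is where it exits.
Route from (1,4): 3× left (reaching (1,1)), 2× down (reaching (3,1)), right to (3,2), up to (2,2), 2× right (reaching (2,4)), down to (3,4), left to (3,3) — 11 moves in all.
Check: all 12 open cells covered.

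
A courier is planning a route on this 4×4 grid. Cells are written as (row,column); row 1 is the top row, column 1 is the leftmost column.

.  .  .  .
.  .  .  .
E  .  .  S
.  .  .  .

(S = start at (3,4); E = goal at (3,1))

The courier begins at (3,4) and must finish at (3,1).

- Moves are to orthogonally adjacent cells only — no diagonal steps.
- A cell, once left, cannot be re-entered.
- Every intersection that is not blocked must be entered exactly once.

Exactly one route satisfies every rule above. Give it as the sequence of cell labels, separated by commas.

(3,4), (4,4), (4,3), (3,3), (2,3), (2,4), (1,4), (1,3), (1,2), (1,1), (2,1), (2,2), (3,2), (4,2), (4,1), (3,1)

Need to visit all 16 open cells exactly once, starting at (3,4) and ending at (3,1).
Cell (4,4) has only two open neighbours ((3,4) and (4,3)), so the path must pass straight through it: one of those is the cell it's entered from and the other is where it exits.
Route from (3,4): down 1 to (4,4), left 1 to (4,3), up 2 to (2,3), right 1 to (2,4), up 1 to (1,4), left 3 to (1,1), down 1 to (2,1), right 1 to (2,2), down 2 to (4,2), left 1 to (4,1), up 1 to (3,1) — 15 moves in all.
Check: all 16 open cells covered.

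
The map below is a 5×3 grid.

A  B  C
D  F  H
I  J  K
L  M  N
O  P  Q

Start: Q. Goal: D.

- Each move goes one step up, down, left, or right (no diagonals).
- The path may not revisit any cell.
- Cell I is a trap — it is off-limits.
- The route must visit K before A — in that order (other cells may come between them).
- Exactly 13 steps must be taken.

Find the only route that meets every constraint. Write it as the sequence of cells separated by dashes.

Q - P - O - L - M - N - K - J - F - H - C - B - A - D

The waypoints must appear in the order K, A, with no cell reused.
Route from Q: left 2 to O, up 1 to L, right 2 to N, up 1 to K, left 1 to J, up 1 to F, right 1 to H, up 1 to C, left 2 to A, down 1 to D — 13 moves in all.
Check: order respected (K at step 6, A at step 12); 13 moves as required.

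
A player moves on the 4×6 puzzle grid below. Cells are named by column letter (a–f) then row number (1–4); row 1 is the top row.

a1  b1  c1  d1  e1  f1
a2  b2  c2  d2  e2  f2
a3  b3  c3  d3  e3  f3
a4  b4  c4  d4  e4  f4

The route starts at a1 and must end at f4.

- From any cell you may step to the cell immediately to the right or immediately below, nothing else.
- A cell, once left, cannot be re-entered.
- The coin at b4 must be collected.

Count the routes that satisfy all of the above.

4

A right/down-only route from a1 to f4 makes exactly 3 down-moves and 5 right-moves in some order.
With no other constraints that would be C(8,3) = 56 routes.
Split at b4 and multiply the segment counts: a1→b4: 4; b4→f4: 1; product = 4.
That gives 4 routes.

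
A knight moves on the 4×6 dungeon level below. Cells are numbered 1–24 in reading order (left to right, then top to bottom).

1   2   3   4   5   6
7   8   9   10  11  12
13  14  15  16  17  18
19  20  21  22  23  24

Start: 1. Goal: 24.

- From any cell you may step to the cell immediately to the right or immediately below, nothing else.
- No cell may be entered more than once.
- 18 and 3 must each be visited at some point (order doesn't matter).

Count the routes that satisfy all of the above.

A right/down-only route from 1 to 24 makes exactly 3 down-moves and 5 right-moves in some order.
With no other constraints that would be C(8,3) = 56 routes.
A monotone route can only reach the required cells in the order 3, 18, so split there and multiply the segment counts: 1→3: 1; 3→18: 10; 18→24: 1; product = 10.
That gives 10 routes.

10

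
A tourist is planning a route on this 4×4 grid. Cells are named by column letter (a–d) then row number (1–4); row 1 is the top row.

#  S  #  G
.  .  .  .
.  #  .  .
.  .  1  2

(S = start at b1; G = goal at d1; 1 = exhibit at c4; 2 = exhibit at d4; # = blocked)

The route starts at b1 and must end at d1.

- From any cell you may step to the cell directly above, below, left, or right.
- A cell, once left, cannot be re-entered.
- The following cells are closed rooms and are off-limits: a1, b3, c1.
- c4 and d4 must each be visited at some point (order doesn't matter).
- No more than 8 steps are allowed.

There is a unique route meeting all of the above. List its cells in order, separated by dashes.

Any route must reach c4 and d4 and still end at d1 within 8 moves, so the order of the required stops is forced.
Route from b1: down to b2, right to c2, 2× down (reaching c4), right to d4, 3× up (reaching d1) — 8 moves in all.
Check: all required cells visited; 8 ≤ 8 moves.

b1 - b2 - c2 - c3 - c4 - d4 - d3 - d2 - d1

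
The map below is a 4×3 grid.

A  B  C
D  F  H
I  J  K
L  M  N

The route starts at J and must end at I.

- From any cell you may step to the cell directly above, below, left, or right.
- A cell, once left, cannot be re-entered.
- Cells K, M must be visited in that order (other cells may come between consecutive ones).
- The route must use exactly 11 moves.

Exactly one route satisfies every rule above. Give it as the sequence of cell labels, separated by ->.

The waypoints must appear in the order K, M, with no cell reused.
Route from J: up to F, left to D, up to A, 2× right (reaching C), 3× down (reaching N), 2× left (reaching L), up to I — 11 moves in all.
Check: order respected (K at step 7, M at step 9); 11 moves as required.

J -> F -> D -> A -> B -> C -> H -> K -> N -> M -> L -> I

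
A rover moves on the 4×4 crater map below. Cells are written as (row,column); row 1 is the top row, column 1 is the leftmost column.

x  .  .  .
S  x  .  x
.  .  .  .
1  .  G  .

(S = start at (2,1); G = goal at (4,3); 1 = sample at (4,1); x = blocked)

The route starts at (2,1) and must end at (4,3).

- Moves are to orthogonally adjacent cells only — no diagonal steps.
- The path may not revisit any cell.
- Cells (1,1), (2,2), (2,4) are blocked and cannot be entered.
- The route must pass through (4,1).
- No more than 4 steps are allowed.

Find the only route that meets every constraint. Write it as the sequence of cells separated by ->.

(2,1) -> (3,1) -> (4,1) -> (4,2) -> (4,3)

Any route must reach (4,1) and still end at (4,3) within 4 moves, so the order of the required stops is forced.
Route from (2,1): 2× down (reaching (4,1)), 2× right (reaching (4,3)) — 4 moves in all.
Check: all required cells visited; 4 ≤ 4 moves.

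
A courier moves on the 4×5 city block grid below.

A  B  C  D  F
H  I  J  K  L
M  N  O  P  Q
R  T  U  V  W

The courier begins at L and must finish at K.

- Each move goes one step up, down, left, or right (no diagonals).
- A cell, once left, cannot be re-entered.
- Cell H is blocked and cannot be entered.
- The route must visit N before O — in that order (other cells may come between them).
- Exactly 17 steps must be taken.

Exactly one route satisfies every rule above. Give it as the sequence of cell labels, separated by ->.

The waypoints must appear in the order N, O, with no cell reused.
Route from L: up to F, 3× left (reaching B), 2× down (reaching N), left to M, down to R, 4× right (reaching W), up to Q, 2× left (reaching O), up to J, right to K — 17 moves in all.
Check: order respected (N at step 6, O at step 15); 17 moves as required.

L -> F -> D -> C -> B -> I -> N -> M -> R -> T -> U -> V -> W -> Q -> P -> O -> J -> K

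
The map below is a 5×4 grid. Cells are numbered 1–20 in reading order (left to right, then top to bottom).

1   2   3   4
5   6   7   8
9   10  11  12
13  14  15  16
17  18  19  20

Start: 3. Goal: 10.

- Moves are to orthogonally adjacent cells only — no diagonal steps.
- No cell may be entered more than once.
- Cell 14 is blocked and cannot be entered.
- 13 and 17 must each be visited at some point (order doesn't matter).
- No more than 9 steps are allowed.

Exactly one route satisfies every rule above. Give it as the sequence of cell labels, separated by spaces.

Any route must reach 13 and 17 and still end at 10 within 9 moves, so the order of the required stops is forced.
Route from 3: 4× down (reaching 19), 2× left (reaching 17), 2× up (reaching 9), right to 10 — 9 moves in all.
Check: all required cells visited; 9 ≤ 9 moves.

3 7 11 15 19 18 17 13 9 10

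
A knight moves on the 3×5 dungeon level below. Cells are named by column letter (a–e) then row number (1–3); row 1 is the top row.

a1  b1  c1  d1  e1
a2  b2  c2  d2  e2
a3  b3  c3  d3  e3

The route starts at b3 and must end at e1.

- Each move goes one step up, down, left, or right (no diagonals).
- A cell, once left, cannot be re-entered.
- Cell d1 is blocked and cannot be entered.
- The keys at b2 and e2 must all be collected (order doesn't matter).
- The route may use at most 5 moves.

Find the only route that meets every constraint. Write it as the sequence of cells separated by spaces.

Any route must reach b2 and e2 and still end at e1 within 5 moves, so the order of the required stops is forced.
Route from b3: up 1 to b2, right 3 to e2, up 1 to e1 — 5 moves in all.
Check: all required cells visited; 5 ≤ 5 moves.

b3 b2 c2 d2 e2 e1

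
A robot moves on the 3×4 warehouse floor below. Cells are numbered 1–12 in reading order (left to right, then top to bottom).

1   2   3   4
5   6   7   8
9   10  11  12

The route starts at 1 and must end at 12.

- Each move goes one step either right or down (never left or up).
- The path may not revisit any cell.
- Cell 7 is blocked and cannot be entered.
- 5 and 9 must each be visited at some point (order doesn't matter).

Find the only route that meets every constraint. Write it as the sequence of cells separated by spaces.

1 5 9 10 11 12

Moves only go right or down, so the column and row indices never decrease.
Route from 1: 2× down (reaching 9), 3× right (reaching 12) — 5 moves in all.
Check: all required cells visited.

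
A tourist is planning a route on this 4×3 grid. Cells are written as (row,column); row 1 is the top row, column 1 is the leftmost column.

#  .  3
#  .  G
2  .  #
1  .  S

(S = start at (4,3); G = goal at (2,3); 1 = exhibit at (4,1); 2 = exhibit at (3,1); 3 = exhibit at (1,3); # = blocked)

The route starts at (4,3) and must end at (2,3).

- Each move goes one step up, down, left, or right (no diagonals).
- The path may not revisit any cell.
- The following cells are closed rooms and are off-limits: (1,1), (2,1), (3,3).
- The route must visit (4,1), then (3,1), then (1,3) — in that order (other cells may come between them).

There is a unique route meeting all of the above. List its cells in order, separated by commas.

The waypoints must appear in the order (4,1), (3,1), (1,3), with no cell reused.
Route from (4,3): left 2 to (4,1), up 1 to (3,1), right 1 to (3,2), up 2 to (1,2), right 1 to (1,3), down 1 to (2,3) — 8 moves in all.
Check: order respected (1 at step 2, 2 at step 3, 3 at step 7).

(4,3), (4,2), (4,1), (3,1), (3,2), (2,2), (1,2), (1,3), (2,3)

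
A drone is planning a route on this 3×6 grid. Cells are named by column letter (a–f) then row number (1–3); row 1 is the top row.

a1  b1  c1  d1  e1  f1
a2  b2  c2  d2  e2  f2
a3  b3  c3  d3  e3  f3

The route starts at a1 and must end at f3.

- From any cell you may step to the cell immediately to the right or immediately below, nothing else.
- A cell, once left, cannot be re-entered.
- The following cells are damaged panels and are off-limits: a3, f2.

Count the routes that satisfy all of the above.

A right/down-only route from a1 to f3 makes exactly 2 down-moves and 5 right-moves in some order.
With no other constraints that would be C(7,2) = 21 routes.
Subtract routes through each blocked cell (inclusion–exclusion for overlaps): − through f2: 6 − through a3: 1 → 14.
That gives 14 routes.

14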